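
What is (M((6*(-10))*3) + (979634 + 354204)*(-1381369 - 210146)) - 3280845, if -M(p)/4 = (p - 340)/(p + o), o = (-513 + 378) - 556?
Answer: -142229373182965/67 ≈ -2.1228e+12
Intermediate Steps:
o = -691 (o = -135 - 556 = -691)
M(p) = -4*(-340 + p)/(-691 + p) (M(p) = -4*(p - 340)/(p - 691) = -4*(-340 + p)/(-691 + p))
(M((6*(-10))*3) + (979634 + 354204)*(-1381369 - 210146)) - 3280845 = (4*(340 - 6*(-10)*3)/(-691 + (6*(-10))*3) + (979634 + 354204)*(-1381369 - 210146)) - 3280845 = (4*(340 - (-60)*3)/(-691 - 60*3) + 1333838*(-1591515)) - 3280845 = (4*(340 - 1*(-180))/(-691 - 180) - 2122823184570) - 3280845 = (4*(340 + 180)/(-871) - 2122823184570) - 3280845 = (4*(-1/871)*520 - 2122823184570) - 3280845 = (-160/67 - 2122823184570) - 3280845 = -142229153366350/67 - 3280845 = -142229373182965/67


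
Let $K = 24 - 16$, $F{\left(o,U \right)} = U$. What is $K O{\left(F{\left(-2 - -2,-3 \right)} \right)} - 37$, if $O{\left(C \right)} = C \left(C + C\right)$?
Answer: $107$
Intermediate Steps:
$K = 8$
$O{\left(C \right)} = 2 C^{2}$ ($O{\left(C \right)} = C 2 C = 2 C^{2}$)
$K O{\left(F{\left(-2 - -2,-3 \right)} \right)} - 37 = 8 \cdot 2 \left(-3\right)^{2} - 37 = 8 \cdot 2 \cdot 9 - 37 = 8 \cdot 18 - 37 = 144 - 37 = 107$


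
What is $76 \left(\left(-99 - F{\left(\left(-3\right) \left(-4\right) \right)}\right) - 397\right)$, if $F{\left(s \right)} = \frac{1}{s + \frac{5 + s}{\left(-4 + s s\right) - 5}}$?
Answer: $- \frac{61718612}{1637} \approx -37702.0$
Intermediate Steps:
$F{\left(s \right)} = \frac{1}{s + \frac{5 + s}{-9 + s^{2}}}$ ($F{\left(s \right)} = \frac{1}{s + \frac{5 + s}{\left(-4 + s^{2}\right) - 5}} = \frac{1}{s + \frac{5 + s}{-9 + s^{2}}}$)
$76 \left(\left(-99 - F{\left(\left(-3\right) \left(-4\right) \right)}\right) - 397\right) = 76 \left(\left(-99 - \frac{-9 + \left(\left(-3\right) \left(-4\right)\right)^{2}}{5 + \left(\left(-3\right) \left(-4\right)\right)^{3} - 8 \left(\left(-3\right) \left(-4\right)\right)}\right) - 397\right) = 76 \left(\left(-99 - \frac{-9 + 12^{2}}{5 + 12^{3} - 96}\right) - 397\right) = 76 \left(\left(-99 - \frac{-9 + 144}{5 + 1728 - 96}\right) - 397\right) = 76 \left(\left(-99 - \frac{1}{1637} \cdot 135\right) - 397\right) = 76 \left(\left(-99 - \frac{135}{1637}\right) - 397\right) = 76 \left(- \frac{162198}{1637} - 397\right) = 76 \left(- \frac{812087}{1637}\right) = - \frac{61718612}{1637}$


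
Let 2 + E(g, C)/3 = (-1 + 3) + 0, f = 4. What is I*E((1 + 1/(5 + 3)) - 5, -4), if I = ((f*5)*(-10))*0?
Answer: 0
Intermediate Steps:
E(g, C) = 0 (E(g, C) = -6 + 3*((-1 + 3) + 0) = -6 + 3*(2 + 0) = -6 + 3*2 = -6 + 6 = 0)
I = 0 (I = ((4*5)*(-10))*0 = (20*(-10))*0 = -200*0 = 0)
I*E((1 + 1/(5 + 3)) - 5, -4) = 0*0 = 0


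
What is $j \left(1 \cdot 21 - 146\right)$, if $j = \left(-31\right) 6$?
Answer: $23250$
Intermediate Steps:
$j = -186$
$j \left(1 \cdot 21 - 146\right) = - 186 \left(1 \cdot 21 - 146\right) = - 186 \left(21 - 146\right) = \left(-186\right) \left(-125\right) = 23250$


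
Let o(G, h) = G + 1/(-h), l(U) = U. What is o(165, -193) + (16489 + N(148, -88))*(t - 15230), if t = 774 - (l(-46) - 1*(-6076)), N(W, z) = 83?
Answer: -65522308610/193 ≈ -3.3949e+8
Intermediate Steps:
t = -5256 (t = 774 - (-46 - 1*(-6076)) = 774 - (-46 + 6076) = 774 - 1*6030 = 774 - 6030 = -5256)
o(G, h) = G - 1/h
o(165, -193) + (16489 + N(148, -88))*(t - 15230) = (165 - 1/(-193)) + (16489 + 83)*(-5256 - 15230) = (165 - 1*(-1/193)) + 16572*(-20486) = (165 + 1/193) - 339493992 = 31846/193 - 339493992 = -65522308610/193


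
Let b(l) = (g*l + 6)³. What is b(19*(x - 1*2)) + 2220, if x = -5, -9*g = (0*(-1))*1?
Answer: 2436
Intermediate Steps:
g = 0 (g = -0*(-1)/9 = -0 = -⅑*0 = 0)
b(l) = 216 (b(l) = (0*l + 6)³ = (0 + 6)³ = 6³ = 216)
b(19*(x - 1*2)) + 2220 = 216 + 2220 = 2436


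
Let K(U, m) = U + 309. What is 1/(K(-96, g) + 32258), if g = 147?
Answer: 1/32471 ≈ 3.0797e-5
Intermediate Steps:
K(U, m) = 309 + U
1/(K(-96, g) + 32258) = 1/((309 - 96) + 32258) = 1/(213 + 32258) = 1/32471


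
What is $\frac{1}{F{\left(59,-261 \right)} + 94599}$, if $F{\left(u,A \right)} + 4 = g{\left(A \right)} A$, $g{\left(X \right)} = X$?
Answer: $\frac{1}{162716} \approx 6.1457 \cdot 10^{-6}$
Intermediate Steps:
$F{\left(u,A \right)} = -4 + A^{2}$ ($F{\left(u,A \right)} = -4 + A A = -4 + A^{2}$)
$\frac{1}{F{\left(59,-261 \right)} + 94599} = \frac{1}{\left(-4 + \left(-261\right)^{2}\right) + 94599} = \frac{1}{\left(-4 + 68121\right) + 94599} = \frac{1}{68117 + 94599} = \frac{1}{162716}$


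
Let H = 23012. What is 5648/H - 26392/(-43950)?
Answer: 106945288/126422175 ≈ 0.84594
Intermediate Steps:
5648/H - 26392/(-43950) = 5648/23012 - 26392/(-43950) = 5648*(1/23012) - 26392*(-1/43950) = 1412/5753 + 13196/21975 = 106945288/126422175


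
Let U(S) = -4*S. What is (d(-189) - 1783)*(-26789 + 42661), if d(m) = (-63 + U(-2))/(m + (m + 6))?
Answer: -84892288/3 ≈ -2.8297e+7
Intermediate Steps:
d(m) = -55/(6 + 2*m) (d(m) = (-63 - 4*(-2))/(m + (m + 6)) = (-63 + 8)/(m + (6 + m)) = -55/(6 + 2*m))
(d(-189) - 1783)*(-26789 + 42661) = (-55/(6 + 2*(-189)) - 1783)*(-26789 + 42661) = (-55/(6 - 378) - 1783)*15872 = (-55/(-372) - 1783)*15872 = (-55*(-1/372) - 1783)*15872 = (55/372 - 1783)*15872 = -663221/372*15872 = -84892288/3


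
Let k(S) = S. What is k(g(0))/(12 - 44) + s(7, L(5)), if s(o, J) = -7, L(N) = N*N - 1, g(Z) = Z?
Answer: -7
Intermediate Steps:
L(N) = -1 + N² (L(N) = N² - 1 = -1 + N²)
k(g(0))/(12 - 44) + s(7, L(5)) = 0/(12 - 44) - 7 = 0/(-32) - 7 = 0*(-1/32) - 7 = 0 - 7 = -7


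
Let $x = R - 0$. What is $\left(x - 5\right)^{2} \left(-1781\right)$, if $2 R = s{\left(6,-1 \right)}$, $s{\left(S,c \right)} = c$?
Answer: $- \frac{215501}{4} \approx -53875.0$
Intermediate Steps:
$R = - \frac{1}{2}$ ($R = \frac{1}{2} \left(-1\right) = - \frac{1}{2} \approx -0.5$)
$x = - \frac{1}{2}$ ($x = - \frac{1}{2} - 0 = - \frac{1}{2} + 0 = - \frac{1}{2} \approx -0.5$)
$\left(x - 5\right)^{2} \left(-1781\right) = \left(- \frac{1}{2} - 5\right)^{2} \left(-1781\right) = \left(- \frac{11}{2}\right)^{2} \left(-1781\right) = \frac{121}{4} \left(-1781\right) = - \frac{215501}{4}$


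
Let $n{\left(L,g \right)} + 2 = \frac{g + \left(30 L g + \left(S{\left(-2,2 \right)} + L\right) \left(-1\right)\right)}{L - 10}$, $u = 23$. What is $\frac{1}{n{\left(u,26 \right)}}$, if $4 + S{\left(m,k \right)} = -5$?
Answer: $\frac{13}{17926} \approx 0.0007252$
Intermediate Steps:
$S{\left(m,k \right)} = -9$ ($S{\left(m,k \right)} = -4 - 5 = -9$)
$n{\left(L,g \right)} = -2 + \frac{9 + g - L + 30 L g}{-10 + L}$ ($n{\left(L,g \right)} = -2 + \frac{g + \left(30 L g + \left(-9 + L\right) \left(-1\right)\right)}{L - 10} = -2 + \frac{g - \left(-9 + L - 30 L g\right)}{-10 + L} = -2 + \frac{g + \left(9 - L + 30 L g\right)}{-10 + L} = -2 + \frac{9 + g - L + 30 L g}{-10 + L}$)
$\frac{1}{n{\left(u,26 \right)}} = \frac{1}{\frac{1}{-10 + 23} \left(29 + 26 - 69 + 30 \cdot 23 \cdot 26\right)} = \frac{1}{\frac{1}{13} \left(29 + 26 - 69 + 17940\right)} = \frac{1}{\frac{1}{13} \cdot 17926} = \frac{1}{\frac{17926}{13}} = \frac{13}{17926}$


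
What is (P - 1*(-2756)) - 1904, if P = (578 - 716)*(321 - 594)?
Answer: 38526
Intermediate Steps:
P = 37674 (P = -138*(-273) = 37674)
(P - 1*(-2756)) - 1904 = (37674 - 1*(-2756)) - 1904 = (37674 + 2756) - 1904 = 40430 - 1904 = 38526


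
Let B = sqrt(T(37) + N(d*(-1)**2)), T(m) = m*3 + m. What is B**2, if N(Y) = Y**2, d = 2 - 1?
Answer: 149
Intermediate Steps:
d = 1
T(m) = 4*m (T(m) = 3*m + m = 4*m)
B = sqrt(149) (B = sqrt(4*37 + (1*(-1)**2)**2) = sqrt(148 + (1*1)**2) = sqrt(148 + 1**2) = sqrt(148 + 1) = sqrt(149) ≈ 12.207)
B**2 = (sqrt(149))**2 = 149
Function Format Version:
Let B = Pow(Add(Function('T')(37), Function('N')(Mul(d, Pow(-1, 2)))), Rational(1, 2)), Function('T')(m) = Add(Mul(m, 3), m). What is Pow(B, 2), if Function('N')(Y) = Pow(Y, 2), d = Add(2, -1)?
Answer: 149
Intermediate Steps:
d = 1
Function('T')(m) = Mul(4, m) (Function('T')(m) = Add(Mul(3, m), m) = Mul(4, m))
B = Pow(149, Rational(1, 2)) (B = Pow(Add(Mul(4, 37), Pow(Mul(1, Pow(-1, 2)), 2)), Rational(1, 2)) = Pow(Add(148, Pow(Mul(1, 1), 2)), Rational(1, 2)) = Pow(Add(148, Pow(1, 2)), Rational(1, 2)) = Pow(Add(148, 1), Rational(1, 2)) = Pow(149, Rational(1, 2)) ≈ 12.207)
Pow(B, 2) = Pow(Pow(149, Rational(1, 2)), 2) = 149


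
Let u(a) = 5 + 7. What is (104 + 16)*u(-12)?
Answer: 1440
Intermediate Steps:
u(a) = 12
(104 + 16)*u(-12) = (104 + 16)*12 = 120*12 = 1440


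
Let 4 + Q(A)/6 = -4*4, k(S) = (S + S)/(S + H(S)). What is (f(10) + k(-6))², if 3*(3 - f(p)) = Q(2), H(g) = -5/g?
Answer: 1974025/961 ≈ 2054.1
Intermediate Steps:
k(S) = 2*S/(S - 5/S) (k(S) = (S + S)/(S - 5/S) = (2*S)/(S - 5/S) = 2*S/(S - 5/S))
Q(A) = -120 (Q(A) = -24 + 6*(-4*4) = -24 + 6*(-16) = -24 - 96 = -120)
f(p) = 43 (f(p) = 3 - ⅓*(-120) = 3 + 40 = 43)
(f(10) + k(-6))² = (43 + 2*(-6)²/(-5 + (-6)²))² = (43 + 2*36/(-5 + 36))² = (43 + 2*36/31)² = (43 + 2*36*(1/31))² = (43 + 72/31)² = (1405/31)² = 1974025/961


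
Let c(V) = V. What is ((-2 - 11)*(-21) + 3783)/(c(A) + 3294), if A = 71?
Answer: 4056/3365 ≈ 1.2053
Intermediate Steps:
((-2 - 11)*(-21) + 3783)/(c(A) + 3294) = ((-2 - 11)*(-21) + 3783)/(71 + 3294) = (-13*(-21) + 3783)/3365 = (273 + 3783)*(1/3365) = 4056*(1/3365) = 4056/3365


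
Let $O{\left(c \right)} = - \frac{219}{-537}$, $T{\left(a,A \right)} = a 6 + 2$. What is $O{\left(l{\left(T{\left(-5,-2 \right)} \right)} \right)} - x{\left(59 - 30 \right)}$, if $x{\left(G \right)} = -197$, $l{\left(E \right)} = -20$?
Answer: $\frac{35336}{179} \approx 197.41$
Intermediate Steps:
$T{\left(a,A \right)} = 2 + 6 a$ ($T{\left(a,A \right)} = 6 a + 2 = 2 + 6 a$)
$O{\left(c \right)} = \frac{73}{179}$ ($O{\left(c \right)} = \left(-219\right) \left(- \frac{1}{537}\right) = \frac{73}{179}$)
$O{\left(l{\left(T{\left(-5,-2 \right)} \right)} \right)} - x{\left(59 - 30 \right)} = \frac{73}{179} - -197 = \frac{73}{179} + 197 = \frac{35336}{179}$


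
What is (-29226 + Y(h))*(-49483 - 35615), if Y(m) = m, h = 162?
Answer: 2473288272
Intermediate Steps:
(-29226 + Y(h))*(-49483 - 35615) = (-29226 + 162)*(-49483 - 35615) = -29064*(-85098) = 2473288272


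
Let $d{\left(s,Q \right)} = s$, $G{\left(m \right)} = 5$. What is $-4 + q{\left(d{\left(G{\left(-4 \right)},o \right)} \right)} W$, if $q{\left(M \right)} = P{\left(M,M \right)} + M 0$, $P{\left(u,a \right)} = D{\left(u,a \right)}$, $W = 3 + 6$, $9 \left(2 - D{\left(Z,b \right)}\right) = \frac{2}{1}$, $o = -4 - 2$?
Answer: $12$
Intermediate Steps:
$o = -6$ ($o = -4 - 2 = -6$)
$D{\left(Z,b \right)} = \frac{16}{9}$ ($D{\left(Z,b \right)} = 2 - \frac{2 \cdot 1^{-1}}{9} = 2 - \frac{2 \cdot 1}{9} = 2 - \frac{2}{9} = \frac{16}{9}$)
$W = 9$
$P{\left(u,a \right)} = \frac{16}{9}$
$q{\left(M \right)} = \frac{16}{9}$ ($q{\left(M \right)} = \frac{16}{9} + M 0 = \frac{16}{9} + 0 = \frac{16}{9}$)
$-4 + q{\left(d{\left(G{\left(-4 \right)},o \right)} \right)} W = -4 + \frac{16}{9} \cdot 9 = -4 + 16 = 12$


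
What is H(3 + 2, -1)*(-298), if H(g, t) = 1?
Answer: -298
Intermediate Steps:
H(3 + 2, -1)*(-298) = 1*(-298) = -298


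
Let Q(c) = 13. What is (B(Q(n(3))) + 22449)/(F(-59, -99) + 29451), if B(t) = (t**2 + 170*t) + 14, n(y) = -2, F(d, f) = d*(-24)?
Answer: 24842/30867 ≈ 0.80481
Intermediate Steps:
F(d, f) = -24*d
B(t) = 14 + t**2 + 170*t
(B(Q(n(3))) + 22449)/(F(-59, -99) + 29451) = ((14 + 13**2 + 170*13) + 22449)/(-24*(-59) + 29451) = ((14 + 169 + 2210) + 22449)/(1416 + 29451) = (2393 + 22449)/30867 = 24842*(1/30867) = 24842/30867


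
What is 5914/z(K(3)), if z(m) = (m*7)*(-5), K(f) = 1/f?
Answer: -17742/35 ≈ -506.91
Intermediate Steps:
z(m) = -35*m (z(m) = (7*m)*(-5) = -35*m)
5914/z(K(3)) = 5914/((-35/3)) = 5914/((-35*⅓)) = 5914/(-35/3) = 5914*(-3/35) = -17742/35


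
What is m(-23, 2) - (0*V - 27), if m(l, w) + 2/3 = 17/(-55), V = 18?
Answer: 4294/165 ≈ 26.024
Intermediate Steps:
m(l, w) = -161/165 (m(l, w) = -⅔ + 17/(-55) = -⅔ + 17*(-1/55) = -⅔ - 17/55 = -161/165)
m(-23, 2) - (0*V - 27) = -161/165 - (0*18 - 27) = -161/165 - (0 - 27) = -161/165 - 1*(-27) = -161/165 + 27 = 4294/165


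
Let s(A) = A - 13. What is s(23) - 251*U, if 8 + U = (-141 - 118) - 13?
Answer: 70290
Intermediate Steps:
s(A) = -13 + A
U = -280 (U = -8 + ((-141 - 118) - 13) = -8 + (-259 - 13) = -8 - 272 = -280)
s(23) - 251*U = (-13 + 23) - 251*(-280) = 10 + 70280 = 70290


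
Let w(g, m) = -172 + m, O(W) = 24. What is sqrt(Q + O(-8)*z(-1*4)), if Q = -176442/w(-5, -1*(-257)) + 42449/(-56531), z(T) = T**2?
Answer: 7*I*sqrt(797542482926605)/4805135 ≈ 41.141*I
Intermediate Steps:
Q = -9978050867/4805135 (Q = -176442/(-172 - 1*(-257)) + 42449/(-56531) = -176442/(-172 + 257) + 42449*(-1/56531) = -176442/85 - 42449/56531 = -9978050867/4805135 ≈ -2076.5)
sqrt(Q + O(-8)*z(-1*4)) = sqrt(-9978050867/4805135 + 24*(-1*4)**2) = sqrt(-9978050867/4805135 + 24*(-4)**2) = sqrt(-9978050867/4805135 + 24*16) = sqrt(-9978050867/4805135 + 384) = sqrt(-8132879027/4805135) = 7*I*sqrt(797542482926605)/4805135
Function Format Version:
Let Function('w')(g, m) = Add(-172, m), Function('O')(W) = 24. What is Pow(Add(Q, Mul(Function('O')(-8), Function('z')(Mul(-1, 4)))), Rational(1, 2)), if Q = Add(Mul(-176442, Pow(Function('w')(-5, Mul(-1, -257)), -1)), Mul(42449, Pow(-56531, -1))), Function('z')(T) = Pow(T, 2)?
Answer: Mul(Rational(7, 4805135), I, Pow(797542482926605, Rational(1, 2))) ≈ Mul(41.141, I)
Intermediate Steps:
Q = Rational(-9978050867, 4805135) (Q = Add(Mul(-176442, Pow(Add(-172, Mul(-1, -257)), -1)), Mul(42449, Pow(-56531, -1))) = Add(Mul(-176442, Pow(Add(-172, 257), -1)), Mul(42449, Rational(-1, 56531))) = Add(Mul(-176442, Pow(85, -1)), Rational(-42449, 56531)) = Add(Mul(-176442, Rational(1, 85)), Rational(-42449, 56531)) = Add(Rational(-176442, 85), Rational(-42449, 56531)) = Rational(-9978050867, 4805135) ≈ -2076.5)
Pow(Add(Q, Mul(Function('O')(-8), Function('z')(Mul(-1, 4)))), Rational(1, 2)) = Pow(Add(Rational(-9978050867, 4805135), Mul(24, Pow(Mul(-1, 4), 2))), Rational(1, 2)) = Pow(Add(Rational(-9978050867, 4805135), Mul(24, Pow(-4, 2))), Rational(1, 2)) = Pow(Add(Rational(-9978050867, 4805135), Mul(24, 16)), Rational(1, 2)) = Pow(Add(Rational(-9978050867, 4805135), 384), Rational(1, 2)) = Pow(Rational(-8132879027, 4805135), Rational(1, 2)) = Mul(Rational(7, 4805135), I, Pow(797542482926605, Rational(1, 2)))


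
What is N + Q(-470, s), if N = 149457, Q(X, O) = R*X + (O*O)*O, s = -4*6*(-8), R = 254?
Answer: 7107965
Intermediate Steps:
s = 192 (s = -24*(-8) = 192)
Q(X, O) = O³ + 254*X (Q(X, O) = 254*X + (O*O)*O = 254*X + O²*O = 254*X + O³ = O³ + 254*X)
N + Q(-470, s) = 149457 + (192³ + 254*(-470)) = 149457 + (7077888 - 119380) = 149457 + 6958508 = 7107965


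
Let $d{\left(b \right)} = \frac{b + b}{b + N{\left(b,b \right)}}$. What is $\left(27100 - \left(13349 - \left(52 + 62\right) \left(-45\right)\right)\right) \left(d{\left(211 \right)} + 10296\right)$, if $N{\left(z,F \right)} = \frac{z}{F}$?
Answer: $\frac{9410571527}{106} \approx 8.8779 \cdot 10^{7}$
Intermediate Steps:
$d{\left(b \right)} = \frac{2 b}{1 + b}$ ($d{\left(b \right)} = \frac{b + b}{b + \frac{b}{b}} = \frac{2 b}{b + 1} = \frac{2 b}{1 + b}$)
$\left(27100 - \left(13349 - \left(52 + 62\right) \left(-45\right)\right)\right) \left(d{\left(211 \right)} + 10296\right) = \left(27100 - \left(13349 - \left(52 + 62\right) \left(-45\right)\right)\right) \left(2 \cdot 211 \frac{1}{1 + 211} + 10296\right) = \left(27100 + \left(114 \left(-45\right) - 13349\right)\right) \left(2 \cdot 211 \cdot \frac{1}{212} + 10296\right) = \left(27100 - 18479\right) \left(2 \cdot 211 \cdot \frac{1}{212} + 10296\right) = \left(27100 - 18479\right) \left(\frac{211}{106} + 10296\right) = 8621 \cdot \frac{1091587}{106} = \frac{9410571527}{106}$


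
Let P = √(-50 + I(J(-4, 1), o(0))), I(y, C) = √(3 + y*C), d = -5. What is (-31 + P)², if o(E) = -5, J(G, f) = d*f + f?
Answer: (31 - I*√(50 - √23))² ≈ 915.8 - 416.85*I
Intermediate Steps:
J(G, f) = -4*f (J(G, f) = -5*f + f = -4*f)
I(y, C) = √(3 + C*y)
P = √(-50 + √23) (P = √(-50 + √(3 - (-20))) = √(-50 + √(3 - 5*(-4))) = √(-50 + √(3 + 20)) = √(-50 + √23) ≈ 6.7234*I)
(-31 + P)² = (-31 + √(-50 + √23))²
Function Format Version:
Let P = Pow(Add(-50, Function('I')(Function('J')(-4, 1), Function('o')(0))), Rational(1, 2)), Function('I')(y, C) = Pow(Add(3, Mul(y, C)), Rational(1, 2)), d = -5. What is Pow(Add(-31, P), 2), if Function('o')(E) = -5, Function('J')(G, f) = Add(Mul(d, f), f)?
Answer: Pow(Add(31, Mul(-1, I, Pow(Add(50, Mul(-1, Pow(23, Rational(1, 2)))), Rational(1, 2)))), 2) ≈ Add(915.80, Mul(-416.85, I))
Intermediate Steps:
Function('J')(G, f) = Mul(-4, f) (Function('J')(G, f) = Add(Mul(-5, f), f) = Mul(-4, f))
Function('I')(y, C) = Pow(Add(3, Mul(C, y)), Rational(1, 2))
P = Pow(Add(-50, Pow(23, Rational(1, 2))), Rational(1, 2)) (P = Pow(Add(-50, Pow(Add(3, Mul(-5, Mul(-4, 1))), Rational(1, 2))), Rational(1, 2)) = Pow(Add(-50, Pow(Add(3, Mul(-5, -4)), Rational(1, 2))), Rational(1, 2)) = Pow(Add(-50, Pow(Add(3, 20), Rational(1, 2))), Rational(1, 2)) = Pow(Add(-50, Pow(23, Rational(1, 2))), Rational(1, 2)) ≈ Mul(6.7234, I))
Pow(Add(-31, P), 2) = Pow(Add(-31, Pow(Add(-50, Pow(23, Rational(1, 2))), Rational(1, 2))), 2)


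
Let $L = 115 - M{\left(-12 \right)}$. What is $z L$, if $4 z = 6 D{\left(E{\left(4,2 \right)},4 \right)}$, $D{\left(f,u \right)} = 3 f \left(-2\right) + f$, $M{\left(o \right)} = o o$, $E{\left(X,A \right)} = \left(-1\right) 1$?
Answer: $- \frac{435}{2} \approx -217.5$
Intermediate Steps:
$E{\left(X,A \right)} = -1$
$M{\left(o \right)} = o^{2}$
$D{\left(f,u \right)} = - 5 f$ ($D{\left(f,u \right)} = 3 \left(- 2 f\right) + f = - 6 f + f = - 5 f$)
$L = -29$ ($L = 115 - \left(-12\right)^{2} = 115 - 144 = -29$)
$z = \frac{15}{2}$ ($z = \frac{6 \left(\left(-5\right) \left(-1\right)\right)}{4} = \frac{6 \cdot 5}{4} = \frac{1}{4} \cdot 30 = \frac{15}{2} \approx 7.5$)
$z L = \frac{15}{2} \left(-29\right) = - \frac{435}{2}$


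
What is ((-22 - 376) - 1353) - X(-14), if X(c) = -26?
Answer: -1725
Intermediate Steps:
((-22 - 376) - 1353) - X(-14) = ((-22 - 376) - 1353) - 1*(-26) = (-398 - 1353) + 26 = -1751 + 26 = -1725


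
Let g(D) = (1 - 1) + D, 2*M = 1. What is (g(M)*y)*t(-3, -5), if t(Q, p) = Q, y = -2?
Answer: 3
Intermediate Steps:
M = 1/2 (M = (1/2)*1 = 1/2 ≈ 0.50000)
g(D) = D (g(D) = 0 + D = D)
(g(M)*y)*t(-3, -5) = ((1/2)*(-2))*(-3) = -1*(-3) = 3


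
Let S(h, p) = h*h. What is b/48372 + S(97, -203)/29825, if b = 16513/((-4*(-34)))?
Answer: 62390472353/196206506400 ≈ 0.31798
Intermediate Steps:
S(h, p) = h²
b = 16513/136 ≈ 121.42
b/48372 + S(97, -203)/29825 = (16513/136)/48372 + 97²/29825 = (16513/136)*(1/48372) + 9409*(1/29825) = 16513/6578592 + 9409/29825 = 62390472353/196206506400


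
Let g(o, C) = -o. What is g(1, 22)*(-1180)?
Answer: 1180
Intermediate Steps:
g(1, 22)*(-1180) = -1*1*(-1180) = -1*(-1180) = 1180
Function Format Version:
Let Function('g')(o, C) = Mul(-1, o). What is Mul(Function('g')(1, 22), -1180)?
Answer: 1180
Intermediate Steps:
Mul(Function('g')(1, 22), -1180) = Mul(Mul(-1, 1), -1180) = Mul(-1, -1180) = 1180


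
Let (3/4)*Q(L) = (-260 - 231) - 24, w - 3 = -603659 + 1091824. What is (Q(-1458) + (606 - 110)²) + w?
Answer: 2200492/3 ≈ 7.3350e+5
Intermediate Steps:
w = 488168 (w = 3 + (-603659 + 1091824) = 3 + 488165 = 488168)
Q(L) = -2060/3 (Q(L) = 4*((-260 - 231) - 24)/3 = 4*(-491 - 24)/3 = (4/3)*(-515) = -2060/3)
(Q(-1458) + (606 - 110)²) + w = (-2060/3 + (606 - 110)²) + 488168 = (-2060/3 + 496²) + 488168 = (-2060/3 + 246016) + 488168 = 735988/3 + 488168 = 2200492/3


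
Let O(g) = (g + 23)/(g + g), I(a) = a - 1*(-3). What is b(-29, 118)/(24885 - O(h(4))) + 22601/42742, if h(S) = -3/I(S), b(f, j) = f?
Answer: 9798515/18571399 ≈ 0.52761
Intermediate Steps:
I(a) = 3 + a (I(a) = a + 3 = 3 + a)
h(S) = -3/(3 + S)
O(g) = (23 + g)/(2*g) (O(g) = (23 + g)/((2*g)) = (23 + g)*(1/(2*g)) = (23 + g)/(2*g))
b(-29, 118)/(24885 - O(h(4))) + 22601/42742 = -29/(24885 - (23 - 3/(3 + 4))/(2*((-3/(3 + 4))))) + 22601/42742 = -29/(24885 - (23 - 3/7)/(2*((-3/7)))) + 22601*(1/42742) = -29/(24885 - (23 - 3*⅐)/(2*((-3*⅐)))) + 22601/42742 = -29/(24885 - (23 - 3/7)/(2*(-3/7))) + 22601/42742 = -29/(24885 - (-7)*158/(2*3*7)) + 22601/42742 = -29/(24885 - 1*(-79/3)) + 22601/42742 = -29/(24885 + 79/3) + 22601/42742 = -29/74734/3 + 22601/42742 = -29*3/74734 + 22601/42742 = -87/74734 + 22601/42742 = 9798515/18571399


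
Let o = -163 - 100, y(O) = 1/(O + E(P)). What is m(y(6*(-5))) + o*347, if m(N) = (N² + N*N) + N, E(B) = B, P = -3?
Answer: -99383260/1089 ≈ -91261.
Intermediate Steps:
y(O) = 1/(-3 + O) (y(O) = 1/(O - 3) = 1/(-3 + O))
m(N) = N + 2*N² (m(N) = (N² + N²) + N = 2*N² + N = N + 2*N²)
o = -263
m(y(6*(-5))) + o*347 = (1 + 2/(-3 + 6*(-5)))/(-3 + 6*(-5)) - 263*347 = (1 + 2/(-3 - 30))/(-3 - 30) - 91261 = (1 + 2/(-33))/(-33) - 91261 = -(1 + 2*(-1/33))/33 - 91261 = -(1 - 2/33)/33 - 91261 = -1/33*31/33 - 91261 = -31/1089 - 91261 = -99383260/1089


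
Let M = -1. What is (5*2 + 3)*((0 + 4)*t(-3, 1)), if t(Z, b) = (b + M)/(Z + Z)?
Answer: 0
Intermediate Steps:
t(Z, b) = (-1 + b)/(2*Z) (t(Z, b) = (b - 1)/(Z + Z) = (-1 + b)/((2*Z)) = (-1 + b)*(1/(2*Z)) = (-1 + b)/(2*Z))
(5*2 + 3)*((0 + 4)*t(-3, 1)) = (5*2 + 3)*((0 + 4)*((½)*(-1 + 1)/(-3))) = (10 + 3)*(4*((½)*(-⅓)*0)) = 13*(4*0) = 13*0 = 0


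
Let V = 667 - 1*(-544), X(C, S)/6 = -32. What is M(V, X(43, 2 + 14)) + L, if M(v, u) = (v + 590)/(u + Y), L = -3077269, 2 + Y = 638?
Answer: -1366305635/444 ≈ -3.0773e+6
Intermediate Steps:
Y = 636 (Y = -2 + 638 = 636)
X(C, S) = -192 (X(C, S) = 6*(-32) = -192)
V = 1211 (V = 667 + 544 = 1211)
M(v, u) = (590 + v)/(636 + u) (M(v, u) = (v + 590)/(u + 636) = (590 + v)/(636 + u))
M(V, X(43, 2 + 14)) + L = (590 + 1211)/(636 - 192) - 3077269 = 1801/444 - 3077269 = -1366305635/444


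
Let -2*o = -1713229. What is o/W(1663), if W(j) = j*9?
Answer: 1713229/29934 ≈ 57.234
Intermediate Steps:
o = 1713229/2 (o = -1/2*(-1713229) = 1713229/2 ≈ 8.5661e+5)
W(j) = 9*j
o/W(1663) = 1713229/(2*((9*1663))) = (1713229/2)/14967 = (1713229/2)*(1/14967) = 1713229/29934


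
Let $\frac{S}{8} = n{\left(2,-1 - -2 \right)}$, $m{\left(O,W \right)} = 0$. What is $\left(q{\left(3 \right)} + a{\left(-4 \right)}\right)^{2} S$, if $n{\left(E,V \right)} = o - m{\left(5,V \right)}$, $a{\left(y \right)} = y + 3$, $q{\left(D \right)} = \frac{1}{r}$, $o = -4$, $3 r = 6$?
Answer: $-8$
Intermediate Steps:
$r = 2$ ($r = \frac{1}{3} \cdot 6 = 2$)
$q{\left(D \right)} = \frac{1}{2}$
$a{\left(y \right)} = 3 + y$
$n{\left(E,V \right)} = -4$ ($n{\left(E,V \right)} = -4 - 0 = -4 + 0 = -4$)
$S = -32$ ($S = 8 \left(-4\right) = -32$)
$\left(q{\left(3 \right)} + a{\left(-4 \right)}\right)^{2} S = \left(\frac{1}{2} + \left(3 - 4\right)\right)^{2} \left(-32\right) = \left(\frac{1}{2} - 1\right)^{2} \left(-32\right) = \left(- \frac{1}{2}\right)^{2} \left(-32\right) = \frac{1}{4} \left(-32\right) = -8$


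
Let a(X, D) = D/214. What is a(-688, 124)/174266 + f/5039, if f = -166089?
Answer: -1548485957350/46979761009 ≈ -32.961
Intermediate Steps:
a(X, D) = D/214 (a(X, D) = D*(1/214) = D/214)
a(-688, 124)/174266 + f/5039 = ((1/214)*124)/174266 - 166089/5039 = (62/107)*(1/174266) - 166089*1/5039 = 31/9323231 - 166089/5039 = -1548485957350/46979761009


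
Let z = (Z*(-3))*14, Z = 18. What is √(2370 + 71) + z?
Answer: -756 + √2441 ≈ -706.59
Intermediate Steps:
z = -756 (z = (18*(-3))*14 = -54*14 = -756)
√(2370 + 71) + z = √(2370 + 71) - 756 = √2441 - 756 = -756 + √2441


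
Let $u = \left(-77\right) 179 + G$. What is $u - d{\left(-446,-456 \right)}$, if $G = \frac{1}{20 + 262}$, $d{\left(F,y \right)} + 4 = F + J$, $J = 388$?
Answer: $- \frac{3869321}{282} \approx -13721.0$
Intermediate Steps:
$d{\left(F,y \right)} = 384 + F$ ($d{\left(F,y \right)} = -4 + \left(F + 388\right) = -4 + \left(388 + F\right) = 384 + F$)
$G = \frac{1}{282} \approx 0.0035461$
$u = - \frac{3886805}{282}$ ($u = \left(-77\right) 179 + \frac{1}{282} = -13783 + \frac{1}{282} = - \frac{3886805}{282} \approx -13783.0$)
$u - d{\left(-446,-456 \right)} = - \frac{3886805}{282} - \left(384 - 446\right) = - \frac{3886805}{282} - -62 = - \frac{3886805}{282} + 62 = - \frac{3869321}{282}$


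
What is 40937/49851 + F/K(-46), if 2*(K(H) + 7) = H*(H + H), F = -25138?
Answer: -388939435/35045253 ≈ -11.098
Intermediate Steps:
K(H) = -7 + H² (K(H) = -7 + (H*(H + H))/2 = -7 + (H*(2*H))/2 = -7 + (2*H²)/2 = -7 + H²)
40937/49851 + F/K(-46) = 40937/49851 - 25138/(-7 + (-46)²) = 40937*(1/49851) - 25138/(-7 + 2116) = 40937/49851 - 25138/2109 = -388939435/35045253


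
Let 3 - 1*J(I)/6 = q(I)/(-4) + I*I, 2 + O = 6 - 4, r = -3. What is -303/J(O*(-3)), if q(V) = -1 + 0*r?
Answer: -202/11 ≈ -18.364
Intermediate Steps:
O = 0 (O = -2 + (6 - 4) = -2 + 2 = 0)
q(V) = -1 (q(V) = -1 + 0*(-3) = -1 + 0 = -1)
J(I) = 33/2 - 6*I**2 (J(I) = 18 - 6*(-1/(-4) + I*I) = 18 - 6*(-1*(-1/4) + I**2) = 18 - 6*(1/4 + I**2) = 18 + (-3/2 - 6*I**2) = 33/2 - 6*I**2)
-303/J(O*(-3)) = -303/(33/2 - 6*(0*(-3))**2) = -303/(33/2 - 6*0**2) = -303/(33/2 - 6*0) = -303/(33/2 + 0) = -303/33/2 = -303*2/33 = -202/11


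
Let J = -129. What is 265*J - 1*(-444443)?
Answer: 410258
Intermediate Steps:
265*J - 1*(-444443) = 265*(-129) - 1*(-444443) = -34185 + 444443 = 410258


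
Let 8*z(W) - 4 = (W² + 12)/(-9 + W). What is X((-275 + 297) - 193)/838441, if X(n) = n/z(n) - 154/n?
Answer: 15500374/1363624512021 ≈ 1.1367e-5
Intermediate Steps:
z(W) = ½ + (12 + W²)/(8*(-9 + W)) (z(W) = ½ + ((W² + 12)/(-9 + W))/8 = ½ + ((12 + W²)/(-9 + W))/8 = ½ + (12 + W²)/(8*(-9 + W)))
X(n) = -154/n + 8*n*(-9 + n)/(-24 + n² + 4*n) (X(n) = n/(((-24 + n² + 4*n)/(8*(-9 + n)))) - 154/n = n*(8*(-9 + n)/(-24 + n² + 4*n)) - 154/n = 8*n*(-9 + n)/(-24 + n² + 4*n) - 154/n = -154/n + 8*n*(-9 + n)/(-24 + n² + 4*n))
X((-275 + 297) - 193)/838441 = (2*(1848 - 308*((-275 + 297) - 193) - 113*((-275 + 297) - 193)² + 4*((-275 + 297) - 193)³)/(((-275 + 297) - 193)*(-24 + ((-275 + 297) - 193)² + 4*((-275 + 297) - 193))))/838441 = (2*(1848 - 308*(22 - 193) - 113*(22 - 193)² + 4*(22 - 193)³)/((22 - 193)*(-24 + (22 - 193)² + 4*(22 - 193))))*(1/838441) = (2*(1848 - 308*(-171) - 113*(-171)² + 4*(-171)³)/(-171*(-24 + (-171)² + 4*(-171))))*(1/838441) = (2*(-1/171)*(1848 + 52668 - 113*29241 + 4*(-5000211))/(-24 + 29241 - 684))*(1/838441) = (2*(-1/171)*(1848 + 52668 - 3304233 - 20000844)/28533)*(1/838441) = (2*(-1/171)*(1/28533)*(-23250561))*(1/838441) = (15500374/1626381)*(1/838441) = 15500374/1363624512021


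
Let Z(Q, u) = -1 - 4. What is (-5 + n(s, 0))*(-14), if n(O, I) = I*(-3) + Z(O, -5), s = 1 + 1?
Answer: 140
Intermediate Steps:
Z(Q, u) = -5
s = 2
n(O, I) = -5 - 3*I (n(O, I) = I*(-3) - 5 = -3*I - 5 = -5 - 3*I)
(-5 + n(s, 0))*(-14) = (-5 + (-5 - 3*0))*(-14) = (-5 + (-5 + 0))*(-14) = (-5 - 5)*(-14) = -10*(-14) = 140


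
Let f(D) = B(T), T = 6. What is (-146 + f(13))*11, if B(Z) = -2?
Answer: -1628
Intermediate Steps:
f(D) = -2
(-146 + f(13))*11 = (-146 - 2)*11 = -148*11 = -1628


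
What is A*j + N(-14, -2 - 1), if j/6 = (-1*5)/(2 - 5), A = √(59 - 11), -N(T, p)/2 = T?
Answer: 28 + 40*√3 ≈ 97.282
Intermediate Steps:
N(T, p) = -2*T
A = 4*√3 (A = √48 = 4*√3 ≈ 6.9282)
j = 10 (j = 6*((-1*5)/(2 - 5)) = 6*(-5/(-3)) = 6*(-5*(-⅓)) = 6*(5/3) = 10)
A*j + N(-14, -2 - 1) = (4*√3)*10 - 2*(-14) = 40*√3 + 28 = 28 + 40*√3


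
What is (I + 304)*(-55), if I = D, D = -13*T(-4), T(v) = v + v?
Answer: -22440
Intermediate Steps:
T(v) = 2*v
D = 104 (D = -26*(-4) = -13*(-8) = 104)
I = 104
(I + 304)*(-55) = (104 + 304)*(-55) = 408*(-55) = -22440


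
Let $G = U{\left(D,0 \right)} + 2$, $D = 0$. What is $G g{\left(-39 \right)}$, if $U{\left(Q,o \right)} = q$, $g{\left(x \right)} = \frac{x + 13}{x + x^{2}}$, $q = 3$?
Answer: $- \frac{5}{57} \approx -0.087719$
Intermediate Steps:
$g{\left(x \right)} = \frac{13 + x}{x + x^{2}}$
$U{\left(Q,o \right)} = 3$
$G = 5$ ($G = 3 + 2 = 5$)
$G g{\left(-39 \right)} = 5 \frac{13 - 39}{\left(-39\right) \left(1 - 39\right)} = 5 \left(\left(- \frac{1}{39}\right) \frac{1}{-38} \left(-26\right)\right) = 5 \left(\left(- \frac{1}{39}\right) \left(- \frac{1}{38}\right) \left(-26\right)\right) = 5 \left(- \frac{1}{57}\right) = - \frac{5}{57}$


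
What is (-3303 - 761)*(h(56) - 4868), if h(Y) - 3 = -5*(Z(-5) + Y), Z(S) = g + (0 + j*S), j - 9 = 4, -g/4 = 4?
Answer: 19263360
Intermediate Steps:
g = -16 (g = -4*4 = -16)
j = 13 (j = 9 + 4 = 13)
Z(S) = -16 + 13*S (Z(S) = -16 + (0 + 13*S) = -16 + 13*S)
h(Y) = 408 - 5*Y (h(Y) = 3 - 5*((-16 + 13*(-5)) + Y) = 3 - 5*((-16 - 65) + Y) = 3 - 5*(-81 + Y) = 3 + (405 - 5*Y) = 408 - 5*Y)
(-3303 - 761)*(h(56) - 4868) = (-3303 - 761)*((408 - 5*56) - 4868) = -4064*((408 - 280) - 4868) = -4064*(128 - 4868) = -4064*(-4740) = 19263360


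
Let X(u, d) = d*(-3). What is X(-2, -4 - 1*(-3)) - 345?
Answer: -342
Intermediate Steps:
X(u, d) = -3*d
X(-2, -4 - 1*(-3)) - 345 = -3*(-4 - 1*(-3)) - 345 = -3*(-4 + 3) - 345 = -3*(-1) - 345 = 3 - 345 = -342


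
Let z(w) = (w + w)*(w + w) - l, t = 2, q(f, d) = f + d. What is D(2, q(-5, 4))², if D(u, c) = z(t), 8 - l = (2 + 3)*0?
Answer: 64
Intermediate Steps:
q(f, d) = d + f
l = 8 (l = 8 - (2 + 3)*0 = 8 - 5*0 = 8 - 1*0 = 8 + 0 = 8)
z(w) = -8 + 4*w² (z(w) = (w + w)*(w + w) - 1*8 = (2*w)*(2*w) - 8 = 4*w² - 8 = -8 + 4*w²)
D(u, c) = 8 (D(u, c) = -8 + 4*2² = -8 + 4*4 = -8 + 16 = 8)
D(2, q(-5, 4))² = 8² = 64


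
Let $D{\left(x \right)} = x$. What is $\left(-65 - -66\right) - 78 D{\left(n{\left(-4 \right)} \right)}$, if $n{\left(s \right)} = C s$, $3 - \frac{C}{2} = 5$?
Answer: $-1247$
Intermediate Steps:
$C = -4$ ($C = 6 - 10 = -4$)
$n{\left(s \right)} = - 4 s$
$\left(-65 - -66\right) - 78 D{\left(n{\left(-4 \right)} \right)} = \left(-65 - -66\right) - 78 \left(\left(-4\right) \left(-4\right)\right) = \left(-65 + 66\right) - 1248 = 1 - 1248 = -1247$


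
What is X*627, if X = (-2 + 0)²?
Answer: 2508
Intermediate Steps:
X = 4 (X = (-2)² = 4)
X*627 = 4*627 = 2508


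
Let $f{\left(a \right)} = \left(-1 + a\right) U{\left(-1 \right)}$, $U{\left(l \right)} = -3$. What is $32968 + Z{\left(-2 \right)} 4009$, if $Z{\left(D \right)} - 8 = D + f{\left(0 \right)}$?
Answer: $69049$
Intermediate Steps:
$f{\left(a \right)} = 3 - 3 a$ ($f{\left(a \right)} = \left(-1 + a\right) \left(-3\right) = 3 - 3 a$)
$Z{\left(D \right)} = 11 + D$ ($Z{\left(D \right)} = 8 + \left(D + \left(3 - 0\right)\right) = 8 + \left(D + \left(3 + 0\right)\right) = 8 + \left(D + 3\right) = 8 + \left(3 + D\right) = 11 + D$)
$32968 + Z{\left(-2 \right)} 4009 = 32968 + \left(11 - 2\right) 4009 = 32968 + 9 \cdot 4009 = 32968 + 36081 = 69049$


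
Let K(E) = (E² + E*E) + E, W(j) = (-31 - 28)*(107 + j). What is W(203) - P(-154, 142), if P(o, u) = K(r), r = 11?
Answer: -18543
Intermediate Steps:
W(j) = -6313 - 59*j (W(j) = -59*(107 + j) = -6313 - 59*j)
K(E) = E + 2*E² (K(E) = (E² + E²) + E = 2*E² + E = E + 2*E²)
P(o, u) = 253 (P(o, u) = 11*(1 + 2*11) = 11*(1 + 22) = 11*23 = 253)
W(203) - P(-154, 142) = (-6313 - 59*203) - 1*253 = (-6313 - 11977) - 253 = -18290 - 253 = -18543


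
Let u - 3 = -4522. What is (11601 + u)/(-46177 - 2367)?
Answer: -3541/24272 ≈ -0.14589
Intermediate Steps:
u = -4519 (u = 3 - 4522 = -4519)
(11601 + u)/(-46177 - 2367) = (11601 - 4519)/(-46177 - 2367) = 7082/(-48544) = 7082*(-1/48544) = -3541/24272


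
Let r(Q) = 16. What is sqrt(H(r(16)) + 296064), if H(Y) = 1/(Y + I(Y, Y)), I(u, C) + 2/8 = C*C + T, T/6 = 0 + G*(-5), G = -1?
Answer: 2*sqrt(107830136791)/1207 ≈ 544.12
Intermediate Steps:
T = 30 (T = 6*(0 - 1*(-5)) = 6*(0 + 5) = 6*5 = 30)
I(u, C) = 119/4 + C**2 (I(u, C) = -1/4 + (C*C + 30) = -1/4 + (C**2 + 30) = -1/4 + (30 + C**2) = 119/4 + C**2)
H(Y) = 1/(119/4 + Y + Y**2) (H(Y) = 1/(Y + (119/4 + Y**2)) = 1/(119/4 + Y + Y**2))
sqrt(H(r(16)) + 296064) = sqrt(4/(119 + 4*16 + 4*16**2) + 296064) = sqrt(4/(119 + 64 + 4*256) + 296064) = sqrt(4/(119 + 64 + 1024) + 296064) = sqrt(4/1207 + 296064) = sqrt(357349252/1207) = 2*sqrt(107830136791)/1207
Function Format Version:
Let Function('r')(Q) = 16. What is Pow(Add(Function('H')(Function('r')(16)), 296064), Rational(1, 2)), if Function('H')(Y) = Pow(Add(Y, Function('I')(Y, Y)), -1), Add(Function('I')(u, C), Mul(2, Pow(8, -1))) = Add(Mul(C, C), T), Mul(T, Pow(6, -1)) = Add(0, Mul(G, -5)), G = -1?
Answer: Mul(Rational(2, 1207), Pow(107830136791, Rational(1, 2))) ≈ 544.12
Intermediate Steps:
T = 30 (T = Mul(6, Add(0, Mul(-1, -5))) = Mul(6, Add(0, 5)) = Mul(6, 5) = 30)
Function('I')(u, C) = Add(Rational(119, 4), Pow(C, 2)) (Function('I')(u, C) = Add(Rational(-1, 4), Add(Mul(C, C), 30)) = Add(Rational(-1, 4), Add(Pow(C, 2), 30)) = Add(Rational(-1, 4), Add(30, Pow(C, 2))) = Add(Rational(119, 4), Pow(C, 2)))
Function('H')(Y) = Pow(Add(Rational(119, 4), Y, Pow(Y, 2)), -1) (Function('H')(Y) = Pow(Add(Y, Add(Rational(119, 4), Pow(Y, 2))), -1) = Pow(Add(Rational(119, 4), Y, Pow(Y, 2)), -1))
Pow(Add(Function('H')(Function('r')(16)), 296064), Rational(1, 2)) = Pow(Add(Mul(4, Pow(Add(119, Mul(4, 16), Mul(4, Pow(16, 2))), -1)), 296064), Rational(1, 2)) = Pow(Add(Mul(4, Pow(Add(119, 64, Mul(4, 256)), -1)), 296064), Rational(1, 2)) = Pow(Add(Mul(4, Pow(Add(119, 64, 1024), -1)), 296064), Rational(1, 2)) = Pow(Add(Mul(4, Pow(1207, -1)), 296064), Rational(1, 2)) = Pow(Add(Mul(4, Rational(1, 1207)), 296064), Rational(1, 2)) = Pow(Add(Rational(4, 1207), 296064), Rational(1, 2)) = Pow(Rational(357349252, 1207), Rational(1, 2)) = Mul(Rational(2, 1207), Pow(107830136791, Rational(1, 2)))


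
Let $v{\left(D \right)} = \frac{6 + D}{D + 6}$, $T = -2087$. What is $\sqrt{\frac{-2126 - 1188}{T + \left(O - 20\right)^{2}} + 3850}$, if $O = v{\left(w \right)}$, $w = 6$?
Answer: $\frac{\sqrt{2868790641}}{863} \approx 62.064$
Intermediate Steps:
$v{\left(D \right)} = 1$ ($v{\left(D \right)} = \frac{6 + D}{6 + D} = 1$)
$O = 1$
$\sqrt{\frac{-2126 - 1188}{T + \left(O - 20\right)^{2}} + 3850} = \sqrt{\frac{-2126 - 1188}{-2087 + \left(1 - 20\right)^{2}} + 3850} = \sqrt{- \frac{3314}{-2087 + \left(-19\right)^{2}} + 3850} = \sqrt{- \frac{3314}{-2087 + 361} + 3850} = \sqrt{- \frac{3314}{-1726} + 3850} = \sqrt{\left(-3314\right) \left(- \frac{1}{1726}\right) + 3850} = \sqrt{\frac{1657}{863} + 3850} = \sqrt{\frac{3324207}{863}} = \frac{\sqrt{2868790641}}{863}$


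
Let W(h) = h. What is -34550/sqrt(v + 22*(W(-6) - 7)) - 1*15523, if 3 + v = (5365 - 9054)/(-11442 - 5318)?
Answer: -15523 + 69100*I*sqrt(20279394690)/4839951 ≈ -15523.0 + 2033.1*I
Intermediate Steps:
v = -46591/16760 (v = -3 + (5365 - 9054)/(-11442 - 5318) = -3 - 3689/(-16760) = -3 - 3689*(-1/16760) = -3 + 3689/16760 = -46591/16760 ≈ -2.7799)
-34550/sqrt(v + 22*(W(-6) - 7)) - 1*15523 = -34550/sqrt(-46591/16760 + 22*(-6 - 7)) - 1*15523 = -34550/sqrt(-46591/16760 + 22*(-13)) - 15523 = -34550/sqrt(-46591/16760 - 286) - 15523 = -34550*(-2*I*sqrt(20279394690)/4839951) - 15523 = -(-69100)*I*sqrt(20279394690)/4839951 - 15523 = 69100*I*sqrt(20279394690)/4839951 - 15523 = -15523 + 69100*I*sqrt(20279394690)/4839951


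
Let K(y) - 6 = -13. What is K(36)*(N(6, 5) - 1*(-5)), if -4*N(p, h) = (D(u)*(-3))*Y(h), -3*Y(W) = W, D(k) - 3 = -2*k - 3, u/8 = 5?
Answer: -735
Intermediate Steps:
u = 40 (u = 8*5 = 40)
D(k) = -2*k (D(k) = 3 + (-2*k - 3) = 3 + (-3 - 2*k) = -2*k)
Y(W) = -W/3
K(y) = -7 (K(y) = 6 - 13 = -7)
N(p, h) = 20*h (N(p, h) = --2*40*(-3)*(-h/3)/4 = -(-80*(-3))*(-h/3)/4 = -60*(-h/3) = -(-20)*h = 20*h)
K(36)*(N(6, 5) - 1*(-5)) = -7*(20*5 - 1*(-5)) = -7*(100 + 5) = -7*105 = -735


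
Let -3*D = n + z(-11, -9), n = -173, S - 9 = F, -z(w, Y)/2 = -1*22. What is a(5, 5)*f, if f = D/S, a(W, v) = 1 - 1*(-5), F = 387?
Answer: 43/66 ≈ 0.65152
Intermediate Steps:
z(w, Y) = 44 (z(w, Y) = -(-2)*22 = -2*(-22) = 44)
a(W, v) = 6 (a(W, v) = 1 + 5 = 6)
S = 396 (S = 9 + 387 = 396)
D = 43 (D = -(-173 + 44)/3 = -1/3*(-129) = 43)
f = 43/396 ≈ 0.10859
a(5, 5)*f = 6*(43/396) = 43/66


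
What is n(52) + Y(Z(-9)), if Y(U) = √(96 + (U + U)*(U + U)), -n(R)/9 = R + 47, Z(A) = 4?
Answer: -891 + 4*√10 ≈ -878.35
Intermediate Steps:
n(R) = -423 - 9*R (n(R) = -9*(R + 47) = -9*(47 + R) = -423 - 9*R)
Y(U) = √(96 + 4*U²) (Y(U) = √(96 + (2*U)*(2*U)) = √(96 + 4*U²))
n(52) + Y(Z(-9)) = (-423 - 9*52) + 2*√(24 + 4²) = (-423 - 468) + 2*√(24 + 16) = -891 + 2*√40 = -891 + 2*(2*√10) = -891 + 4*√10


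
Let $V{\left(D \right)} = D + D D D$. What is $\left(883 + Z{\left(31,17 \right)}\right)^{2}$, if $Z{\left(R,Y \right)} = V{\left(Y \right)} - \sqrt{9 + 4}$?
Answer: $\left(5813 - \sqrt{13}\right)^{2} \approx 3.3749 \cdot 10^{7}$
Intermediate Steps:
$V{\left(D \right)} = D + D^{3}$ ($V{\left(D \right)} = D + D D^{2} = D + D^{3}$)
$Z{\left(R,Y \right)} = Y + Y^{3} - \sqrt{13}$ ($Z{\left(R,Y \right)} = \left(Y + Y^{3}\right) - \sqrt{9 + 4} = \left(Y + Y^{3}\right) - \sqrt{13} = Y + Y^{3} - \sqrt{13}$)
$\left(883 + Z{\left(31,17 \right)}\right)^{2} = \left(883 + \left(17 + 17^{3} - \sqrt{13}\right)\right)^{2} = \left(883 + \left(17 + 4913 - \sqrt{13}\right)\right)^{2} = \left(883 + \left(4930 - \sqrt{13}\right)\right)^{2} = \left(5813 - \sqrt{13}\right)^{2}$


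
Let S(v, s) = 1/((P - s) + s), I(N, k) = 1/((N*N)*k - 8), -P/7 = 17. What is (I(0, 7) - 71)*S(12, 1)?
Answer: 569/952 ≈ 0.59769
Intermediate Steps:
P = -119 (P = -7*17 = -119)
I(N, k) = 1/(-8 + k*N**2) (I(N, k) = 1/(N**2*k - 8) = 1/(k*N**2 - 8) = 1/(-8 + k*N**2))
S(v, s) = -1/119 (S(v, s) = 1/((-119 - s) + s) = 1/(-119) = -1/119)
(I(0, 7) - 71)*S(12, 1) = (1/(-8 + 7*0**2) - 71)*(-1/119) = (1/(-8 + 7*0) - 71)*(-1/119) = (1/(-8 + 0) - 71)*(-1/119) = (1/(-8) - 71)*(-1/119) = (-1/8 - 71)*(-1/119) = -569/8*(-1/119) = 569/952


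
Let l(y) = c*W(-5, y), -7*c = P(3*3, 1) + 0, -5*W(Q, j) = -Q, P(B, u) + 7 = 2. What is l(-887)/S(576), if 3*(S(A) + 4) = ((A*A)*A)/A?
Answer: -5/774116 ≈ -6.4590e-6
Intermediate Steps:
P(B, u) = -5 (P(B, u) = -7 + 2 = -5)
W(Q, j) = Q/5 (W(Q, j) = -(-1)*Q/5 = Q/5)
S(A) = -4 + A²/3 (S(A) = -4 + (((A*A)*A)/A)/3 = -4 + ((A²*A)/A)/3 = -4 + (A³/A)/3 = -4 + A²/3)
c = 5/7 (c = -(-5 + 0)/7 = -⅐*(-5) = 5/7 ≈ 0.71429)
l(y) = -5/7 (l(y) = 5*((⅕)*(-5))/7 = (5/7)*(-1) = -5/7)
l(-887)/S(576) = -5/(7*(-4 + (⅓)*576²)) = -5/(7*(-4 + (⅓)*331776)) = -5/(7*(-4 + 110592)) = -5/7/110588 = -5/7*1/110588 = -5/774116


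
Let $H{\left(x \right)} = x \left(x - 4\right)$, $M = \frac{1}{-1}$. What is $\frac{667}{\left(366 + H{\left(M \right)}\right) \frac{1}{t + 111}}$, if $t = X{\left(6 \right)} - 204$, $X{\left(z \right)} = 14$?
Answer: $- \frac{52693}{371} \approx -142.03$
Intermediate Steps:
$M = -1$
$t = -190$ ($t = 14 - 204 = -190$)
$H{\left(x \right)} = x \left(-4 + x\right)$
$\frac{667}{\left(366 + H{\left(M \right)}\right) \frac{1}{t + 111}} = \frac{667}{\left(366 - \left(-4 - 1\right)\right) \frac{1}{-190 + 111}} = \frac{667}{\left(366 - -5\right) \frac{1}{-79}} = \frac{667}{\left(366 + 5\right) \left(- \frac{1}{79}\right)} = \frac{667}{371 \left(- \frac{1}{79}\right)} = \frac{667}{- \frac{371}{79}} = 667 \left(- \frac{79}{371}\right) = - \frac{52693}{371}$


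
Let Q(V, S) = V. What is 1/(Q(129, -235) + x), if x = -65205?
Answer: -1/65076 ≈ -1.5367e-5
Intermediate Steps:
1/(Q(129, -235) + x) = 1/(129 - 65205) = 1/(-65076) = -1/65076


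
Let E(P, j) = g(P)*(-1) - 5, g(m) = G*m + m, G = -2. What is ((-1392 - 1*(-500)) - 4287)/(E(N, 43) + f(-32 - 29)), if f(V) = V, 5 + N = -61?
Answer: 5179/132 ≈ 39.235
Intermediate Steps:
N = -66 (N = -5 - 61 = -66)
g(m) = -m (g(m) = -2*m + m = -m)
E(P, j) = -5 + P (E(P, j) = -P*(-1) - 5 = P - 5 = -5 + P)
((-1392 - 1*(-500)) - 4287)/(E(N, 43) + f(-32 - 29)) = ((-1392 - 1*(-500)) - 4287)/((-5 - 66) + (-32 - 29)) = ((-1392 + 500) - 4287)/(-71 - 61) = (-892 - 4287)/(-132) = -5179*(-1/132) = 5179/132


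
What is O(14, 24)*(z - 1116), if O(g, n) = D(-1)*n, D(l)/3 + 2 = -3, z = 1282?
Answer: -59760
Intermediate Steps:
D(l) = -15 (D(l) = -6 + 3*(-3) = -6 - 9 = -15)
O(g, n) = -15*n
O(14, 24)*(z - 1116) = (-15*24)*(1282 - 1116) = -360*166 = -59760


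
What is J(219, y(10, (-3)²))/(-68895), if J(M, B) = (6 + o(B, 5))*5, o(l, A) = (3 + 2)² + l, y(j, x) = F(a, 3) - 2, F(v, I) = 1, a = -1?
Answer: -10/4593 ≈ -0.0021772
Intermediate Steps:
y(j, x) = -1 (y(j, x) = 1 - 2 = -1)
o(l, A) = 25 + l (o(l, A) = 5² + l = 25 + l)
J(M, B) = 155 + 5*B (J(M, B) = (6 + (25 + B))*5 = (31 + B)*5 = 155 + 5*B)
J(219, y(10, (-3)²))/(-68895) = (155 + 5*(-1))/(-68895) = (155 - 5)*(-1/68895) = 150*(-1/68895) = -10/4593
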